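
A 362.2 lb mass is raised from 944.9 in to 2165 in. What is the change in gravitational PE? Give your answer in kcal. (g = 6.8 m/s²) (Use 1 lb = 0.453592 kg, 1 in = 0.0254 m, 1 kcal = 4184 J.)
Convert to SI: m = 164.291 kg, Δh = 30.9905 m
ΔPE = mgΔh = (164.291)(6.8)(30.9905) = 34622.0 J = 8.275 kcal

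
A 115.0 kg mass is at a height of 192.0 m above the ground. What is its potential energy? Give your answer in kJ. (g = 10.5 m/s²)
PE = mgh = (115.0)(10.5)(192.0) = 231840 J = 231.8 kJ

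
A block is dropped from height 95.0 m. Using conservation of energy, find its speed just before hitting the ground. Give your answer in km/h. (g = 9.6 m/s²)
mgh = ½mv² ⇒ v = √(2gh) = √(2·9.6·95.0) = 42.7083 m/s = 153.7 km/h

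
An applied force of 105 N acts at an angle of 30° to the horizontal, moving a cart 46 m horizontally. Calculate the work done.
W = F·d·cosθ = (105)(46)cos(30°) = 4183 J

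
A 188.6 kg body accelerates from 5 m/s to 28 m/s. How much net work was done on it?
W = ΔKE = ½m(v₂² − v₁²) = ½(188.6)(28² − 5²) = 71573.7 J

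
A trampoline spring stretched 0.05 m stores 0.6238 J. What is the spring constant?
k = 2·PE/x² = 2·0.6238/(0.05)² = 499.0 N/m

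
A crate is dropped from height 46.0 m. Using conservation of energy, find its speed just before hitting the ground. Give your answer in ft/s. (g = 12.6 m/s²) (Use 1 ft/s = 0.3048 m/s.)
mgh = ½mv² ⇒ v = √(2gh) = √(2·12.6·46.0) = 34.047 m/s = 111.7 ft/s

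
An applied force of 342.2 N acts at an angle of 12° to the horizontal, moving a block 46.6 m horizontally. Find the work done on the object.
W = F·d·cosθ = (342.2)(46.6)cos(12°) = 15600 J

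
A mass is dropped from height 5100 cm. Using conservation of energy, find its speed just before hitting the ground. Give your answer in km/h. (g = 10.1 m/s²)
Convert to SI: h = 51.0 m
mgh = ½mv² ⇒ v = √(2gh) = √(2·10.1·51.0) = 32.0967 m/s = 115.5 km/h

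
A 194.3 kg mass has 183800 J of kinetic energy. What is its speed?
v = √(2·KE/m) = √(2·183800/194.3) = 43.5 m/s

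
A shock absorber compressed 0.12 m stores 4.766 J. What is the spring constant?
k = 2·PE/x² = 2·4.766/(0.12)² = 661.9 N/m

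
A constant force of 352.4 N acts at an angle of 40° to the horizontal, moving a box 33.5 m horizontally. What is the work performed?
W = F·d·cosθ = (352.4)(33.5)cos(40°) = 9043 J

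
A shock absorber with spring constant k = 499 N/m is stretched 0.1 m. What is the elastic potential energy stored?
PE = ½kx² = ½(499)(0.1)² = 2.495 J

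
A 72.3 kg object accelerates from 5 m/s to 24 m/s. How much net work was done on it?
W = ΔKE = ½m(v₂² − v₁²) = ½(72.3)(24² − 5²) = 19918.65 J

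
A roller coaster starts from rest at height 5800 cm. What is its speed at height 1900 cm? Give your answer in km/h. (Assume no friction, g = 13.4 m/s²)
Convert to SI: h₁−h₂ = 39.0 m
mgh₁ = mgh₂ + ½mv² ⇒ v = √(2g(h₁−h₂)) = √(2·13.4·39.0) = 32.3296 m/s = 116.4 km/h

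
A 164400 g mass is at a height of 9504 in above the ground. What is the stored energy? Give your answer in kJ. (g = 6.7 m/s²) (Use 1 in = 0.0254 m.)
Convert to SI: m = 164.4 kg, h = 241.402 m
PE = mgh = (164.4)(6.7)(241.402) = 265899 J = 265.9 kJ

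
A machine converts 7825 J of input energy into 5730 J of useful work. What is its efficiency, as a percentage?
η = W_out/W_in = 5730/7825 = 73.23%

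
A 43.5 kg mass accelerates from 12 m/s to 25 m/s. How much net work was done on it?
W = ΔKE = ½m(v₂² − v₁²) = ½(43.5)(25² − 12²) = 10461.75 J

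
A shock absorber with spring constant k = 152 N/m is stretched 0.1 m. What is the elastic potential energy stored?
PE = ½kx² = ½(152)(0.1)² = 0.76 J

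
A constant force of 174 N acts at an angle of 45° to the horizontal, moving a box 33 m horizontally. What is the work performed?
W = F·d·cosθ = (174)(33)cos(45°) = 4060 J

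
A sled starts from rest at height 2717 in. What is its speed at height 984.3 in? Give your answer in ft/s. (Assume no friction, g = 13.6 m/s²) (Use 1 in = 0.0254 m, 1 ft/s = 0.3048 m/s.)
Convert to SI: h₁−h₂ = 44.0106 m
mgh₁ = mgh₂ + ½mv² ⇒ v = √(2g(h₁−h₂)) = √(2·13.6·44.0106) = 34.599 m/s = 113.5 ft/s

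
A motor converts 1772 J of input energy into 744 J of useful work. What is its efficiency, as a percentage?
η = W_out/W_in = 744/1772 = 41.99%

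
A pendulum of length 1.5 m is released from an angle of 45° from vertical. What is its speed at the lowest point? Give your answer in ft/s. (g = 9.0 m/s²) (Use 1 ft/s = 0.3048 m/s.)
h = L(1 − cosθ) = 1.5(1 − cos45°) = 0.43934 m
v = √(2gh) = √(2·9.0·0.43934) = 2.81214 m/s = 9.226 ft/s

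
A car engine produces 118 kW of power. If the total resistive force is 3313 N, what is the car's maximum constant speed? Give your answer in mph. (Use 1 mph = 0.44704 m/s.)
P = Fv ⇒ v = P/F = 118000 W/3313.0 N = 35.6173 m/s = 79.67 mph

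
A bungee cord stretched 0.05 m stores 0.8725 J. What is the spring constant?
k = 2·PE/x² = 2·0.8725/(0.05)² = 698.0 N/m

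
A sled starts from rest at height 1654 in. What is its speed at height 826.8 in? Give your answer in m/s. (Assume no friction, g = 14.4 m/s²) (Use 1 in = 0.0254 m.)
Convert to SI: h₁−h₂ = 21.0109 m
mgh₁ = mgh₂ + ½mv² ⇒ v = √(2g(h₁−h₂)) = √(2·14.4·21.0109) = 24.6 m/s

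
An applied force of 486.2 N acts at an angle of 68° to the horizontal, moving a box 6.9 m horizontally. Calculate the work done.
W = F·d·cosθ = (486.2)(6.9)cos(68°) = 1257 J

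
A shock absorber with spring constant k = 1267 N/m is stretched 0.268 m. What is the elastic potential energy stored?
PE = ½kx² = ½(1267)(0.268)² = 45.5 J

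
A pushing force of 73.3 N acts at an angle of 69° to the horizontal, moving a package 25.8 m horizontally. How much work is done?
W = F·d·cosθ = (73.3)(25.8)cos(69°) = 677.7 J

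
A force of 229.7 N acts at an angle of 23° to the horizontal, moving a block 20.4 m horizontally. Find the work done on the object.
W = F·d·cosθ = (229.7)(20.4)cos(23°) = 4313 J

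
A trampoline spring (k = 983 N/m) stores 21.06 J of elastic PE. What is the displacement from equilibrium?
x = √(2·PE/k) = √(2·21.06/983) = 0.207 m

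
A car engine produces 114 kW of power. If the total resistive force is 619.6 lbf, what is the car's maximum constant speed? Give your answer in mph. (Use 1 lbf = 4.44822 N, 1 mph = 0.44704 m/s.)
Convert to SI: F = 2756.12 N
P = Fv ⇒ v = P/F = 114000 W/2756.12 N = 41.3625 m/s = 92.53 mph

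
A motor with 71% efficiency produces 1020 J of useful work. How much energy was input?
W_in = W_out/η = 1020/0.71 = 1437 J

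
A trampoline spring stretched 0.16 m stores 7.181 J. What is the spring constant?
k = 2·PE/x² = 2·7.181/(0.16)² = 561.0 N/m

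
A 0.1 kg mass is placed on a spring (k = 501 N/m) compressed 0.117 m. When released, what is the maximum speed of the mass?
½kx² = ½mv² ⇒ v = x√(k/m) = (0.117)√(501/0.1) = 8.281 m/s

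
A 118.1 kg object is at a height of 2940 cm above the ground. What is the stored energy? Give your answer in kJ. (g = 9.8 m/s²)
Convert to SI: m = 118.1 kg, h = 29.4 m
PE = mgh = (118.1)(9.8)(29.4) = 34027.0 J = 34.03 kJ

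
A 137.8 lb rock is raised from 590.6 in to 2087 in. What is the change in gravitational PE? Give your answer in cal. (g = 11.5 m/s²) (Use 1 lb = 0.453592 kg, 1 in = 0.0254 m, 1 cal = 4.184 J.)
Convert to SI: m = 62.505 kg, Δh = 38.0086 m
ΔPE = mgΔh = (62.505)(11.5)(38.0086) = 27320.8 J = 6530 cal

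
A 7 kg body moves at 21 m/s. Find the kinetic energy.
KE = ½mv² = ½(7)(21)² = 1543.5 J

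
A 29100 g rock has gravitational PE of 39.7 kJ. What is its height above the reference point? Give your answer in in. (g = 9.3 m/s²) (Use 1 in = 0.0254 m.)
Convert to SI: m = 29.1 kg, PE = 39700.0 J
h = PE/(mg) = 39700.0/(29.1·9.3) = 146.695 m = 5775 in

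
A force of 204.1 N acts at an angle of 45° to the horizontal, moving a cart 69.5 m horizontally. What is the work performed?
W = F·d·cosθ = (204.1)(69.5)cos(45°) = 10030 J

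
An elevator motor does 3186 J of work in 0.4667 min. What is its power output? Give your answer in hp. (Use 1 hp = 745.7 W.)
Convert to SI: W = 3186.0 J, t = 28.002 s
P = W/t = 3186.0/28.002 = 113.778 W = 0.1526 hp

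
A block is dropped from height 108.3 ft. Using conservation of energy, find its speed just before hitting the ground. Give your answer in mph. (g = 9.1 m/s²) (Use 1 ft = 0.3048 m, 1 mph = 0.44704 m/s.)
Convert to SI: h = 33.0098 m
mgh = ½mv² ⇒ v = √(2gh) = √(2·9.1·33.0098) = 24.5108 m/s = 54.83 mph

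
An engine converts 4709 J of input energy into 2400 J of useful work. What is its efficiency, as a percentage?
η = W_out/W_in = 2400/4709 = 50.97%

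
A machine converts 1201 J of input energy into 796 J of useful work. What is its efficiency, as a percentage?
η = W_out/W_in = 796/1201 = 66.28%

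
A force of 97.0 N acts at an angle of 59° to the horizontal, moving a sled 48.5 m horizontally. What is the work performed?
W = F·d·cosθ = (97.0)(48.5)cos(59°) = 2423 J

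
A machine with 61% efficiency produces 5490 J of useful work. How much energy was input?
W_in = W_out/η = 5490/0.61 = 9000 J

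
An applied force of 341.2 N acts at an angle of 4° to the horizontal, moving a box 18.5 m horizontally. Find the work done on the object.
W = F·d·cosθ = (341.2)(18.5)cos(4°) = 6297 J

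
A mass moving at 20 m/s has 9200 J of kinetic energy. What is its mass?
m = 2·KE/v² = 2·9200/(20)² = 46.0 kg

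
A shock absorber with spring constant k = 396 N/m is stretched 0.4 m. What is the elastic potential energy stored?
PE = ½kx² = ½(396)(0.4)² = 31.68 J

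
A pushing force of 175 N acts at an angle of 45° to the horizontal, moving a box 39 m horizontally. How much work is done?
W = F·d·cosθ = (175)(39)cos(45°) = 4826 J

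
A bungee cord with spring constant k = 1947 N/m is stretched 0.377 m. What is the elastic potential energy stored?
PE = ½kx² = ½(1947)(0.377)² = 138.4 J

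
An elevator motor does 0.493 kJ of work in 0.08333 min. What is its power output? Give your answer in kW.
Convert to SI: W = 493.0 J, t = 4.9998 s
P = W/t = 493.0/4.9998 = 98.6039 W = 0.0986 kW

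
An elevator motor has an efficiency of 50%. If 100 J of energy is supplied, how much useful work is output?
W_out = η·W_in = 0.5·100 = 50.0 J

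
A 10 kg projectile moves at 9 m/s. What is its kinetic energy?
KE = ½mv² = ½(10)(9)² = 405.0 J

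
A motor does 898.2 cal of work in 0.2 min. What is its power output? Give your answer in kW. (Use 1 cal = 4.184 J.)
Convert to SI: W = 3758.07 J, t = 12.0 s
P = W/t = 3758.07/12.0 = 313.172 W = 0.3132 kW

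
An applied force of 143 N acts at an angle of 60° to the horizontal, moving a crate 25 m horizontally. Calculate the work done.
W = F·d·cosθ = (143)(25)cos(60°) = 1788 J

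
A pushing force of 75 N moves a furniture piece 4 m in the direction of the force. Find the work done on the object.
W = F·d = (75)(4) = 300.0 J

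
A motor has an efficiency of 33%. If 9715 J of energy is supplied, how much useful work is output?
W_out = η·W_in = 0.33·9715 = 3205.95 J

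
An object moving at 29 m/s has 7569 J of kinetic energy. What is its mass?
m = 2·KE/v² = 2·7569/(29)² = 18.0 kg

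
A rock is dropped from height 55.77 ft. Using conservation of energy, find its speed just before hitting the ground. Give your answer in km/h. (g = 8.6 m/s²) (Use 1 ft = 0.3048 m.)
Convert to SI: h = 16.9987 m
mgh = ½mv² ⇒ v = √(2gh) = √(2·8.6·16.9987) = 17.0991 m/s = 61.56 km/h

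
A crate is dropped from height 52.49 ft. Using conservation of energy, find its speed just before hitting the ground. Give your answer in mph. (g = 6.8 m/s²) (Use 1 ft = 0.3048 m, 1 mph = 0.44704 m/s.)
Convert to SI: h = 15.999 m
mgh = ½mv² ⇒ v = √(2gh) = √(2·6.8·15.999) = 14.7508 m/s = 33.0 mph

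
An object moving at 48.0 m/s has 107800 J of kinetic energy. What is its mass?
m = 2·KE/v² = 2·107800/(48.0)² = 93.58 kg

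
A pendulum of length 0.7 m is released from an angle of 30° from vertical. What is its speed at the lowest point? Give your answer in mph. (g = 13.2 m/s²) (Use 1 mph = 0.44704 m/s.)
h = L(1 − cosθ) = 0.7(1 − cos30°) = 0.0937822 m
v = √(2gh) = √(2·13.2·0.0937822) = 1.57348 m/s = 3.52 mph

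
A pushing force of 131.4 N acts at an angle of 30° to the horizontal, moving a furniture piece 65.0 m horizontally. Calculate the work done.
W = F·d·cosθ = (131.4)(65.0)cos(30°) = 7397 J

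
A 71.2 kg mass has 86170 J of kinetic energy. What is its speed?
v = √(2·KE/m) = √(2·86170/71.2) = 49.2 m/s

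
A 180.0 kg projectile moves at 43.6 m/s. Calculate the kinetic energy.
KE = ½mv² = ½(180.0)(43.6)² = 171100 J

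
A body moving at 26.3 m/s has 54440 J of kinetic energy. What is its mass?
m = 2·KE/v² = 2·54440/(26.3)² = 157.4 kg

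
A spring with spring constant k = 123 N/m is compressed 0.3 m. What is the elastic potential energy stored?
PE = ½kx² = ½(123)(0.3)² = 5.535 J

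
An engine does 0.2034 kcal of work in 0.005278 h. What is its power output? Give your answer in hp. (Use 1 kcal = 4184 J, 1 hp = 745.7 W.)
Convert to SI: W = 851.026 J, t = 19.0008 s
P = W/t = 851.026/19.0008 = 44.7889 W = 0.06006 hp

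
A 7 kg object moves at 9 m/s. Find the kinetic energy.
KE = ½mv² = ½(7)(9)² = 283.5 J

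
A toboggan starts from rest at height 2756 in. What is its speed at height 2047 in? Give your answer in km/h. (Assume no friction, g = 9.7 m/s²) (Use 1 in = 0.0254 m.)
Convert to SI: h₁−h₂ = 18.0086 m
mgh₁ = mgh₂ + ½mv² ⇒ v = √(2g(h₁−h₂)) = √(2·9.7·18.0086) = 18.6914 m/s = 67.29 km/h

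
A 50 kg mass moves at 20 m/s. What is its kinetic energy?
KE = ½mv² = ½(50)(20)² = 10000.0 J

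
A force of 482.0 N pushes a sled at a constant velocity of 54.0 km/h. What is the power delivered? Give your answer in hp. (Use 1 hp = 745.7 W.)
Convert to SI: F = 482.0 N, v = 15.0 m/s
P = Fv = (482.0)(15.0) = 7230.0 W = 9.696 hp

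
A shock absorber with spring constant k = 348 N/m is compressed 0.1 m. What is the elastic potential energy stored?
PE = ½kx² = ½(348)(0.1)² = 1.74 J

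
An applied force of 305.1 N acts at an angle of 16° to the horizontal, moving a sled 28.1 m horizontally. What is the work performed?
W = F·d·cosθ = (305.1)(28.1)cos(16°) = 8241 J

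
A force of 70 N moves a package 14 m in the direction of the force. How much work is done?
W = F·d = (70)(14) = 980.0 J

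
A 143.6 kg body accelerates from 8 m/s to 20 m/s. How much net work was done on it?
W = ΔKE = ½m(v₂² − v₁²) = ½(143.6)(20² − 8²) = 24124.8 J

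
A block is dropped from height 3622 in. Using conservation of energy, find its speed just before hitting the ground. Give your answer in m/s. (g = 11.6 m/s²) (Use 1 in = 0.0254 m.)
Convert to SI: h = 91.9988 m
mgh = ½mv² ⇒ v = √(2gh) = √(2·11.6·91.9988) = 46.2 m/s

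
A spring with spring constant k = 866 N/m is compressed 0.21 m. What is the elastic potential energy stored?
PE = ½kx² = ½(866)(0.21)² = 19.1 J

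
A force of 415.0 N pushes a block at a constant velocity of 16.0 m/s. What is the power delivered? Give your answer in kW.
P = Fv = (415.0)(16.0) = 6640.0 W = 6.64 kW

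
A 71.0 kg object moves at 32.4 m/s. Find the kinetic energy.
KE = ½mv² = ½(71.0)(32.4)² = 37270 J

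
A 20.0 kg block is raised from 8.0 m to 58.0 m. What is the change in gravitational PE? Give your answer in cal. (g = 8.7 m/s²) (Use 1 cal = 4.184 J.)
ΔPE = mgΔh = (20.0)(8.7)(50.0) = 8700.0 J = 2079 cal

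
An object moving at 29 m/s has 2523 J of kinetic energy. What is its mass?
m = 2·KE/v² = 2·2523/(29)² = 6.0 kg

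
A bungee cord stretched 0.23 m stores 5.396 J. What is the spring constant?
k = 2·PE/x² = 2·5.396/(0.23)² = 204.0 N/m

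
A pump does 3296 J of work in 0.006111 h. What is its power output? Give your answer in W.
Convert to SI: W = 3296.0 J, t = 21.9996 s
P = W/t = 3296.0/21.9996 = 149.8 W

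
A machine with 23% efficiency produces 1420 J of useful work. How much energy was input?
W_in = W_out/η = 1420/0.23 = 6174 J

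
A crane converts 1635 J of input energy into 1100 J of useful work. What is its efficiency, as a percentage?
η = W_out/W_in = 1100/1635 = 67.28%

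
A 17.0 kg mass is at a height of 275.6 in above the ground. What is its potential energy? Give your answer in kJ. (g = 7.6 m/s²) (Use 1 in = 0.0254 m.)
Convert to SI: m = 17.0 kg, h = 7.00024 m
PE = mgh = (17.0)(7.6)(7.00024) = 904.431 J = 0.9044 kJ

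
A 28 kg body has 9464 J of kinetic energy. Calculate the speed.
v = √(2·KE/m) = √(2·9464/28) = 26.0 m/s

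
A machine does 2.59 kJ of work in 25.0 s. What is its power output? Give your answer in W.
Convert to SI: W = 2590.0 J, t = 25.0 s
P = W/t = 2590.0/25.0 = 103.6 W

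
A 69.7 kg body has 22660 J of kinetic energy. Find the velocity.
v = √(2·KE/m) = √(2·22660/69.7) = 25.5 m/s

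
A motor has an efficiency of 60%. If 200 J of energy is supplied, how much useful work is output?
W_out = η·W_in = 0.6·200 = 120.0 J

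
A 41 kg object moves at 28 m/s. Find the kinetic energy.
KE = ½mv² = ½(41)(28)² = 16072.0 J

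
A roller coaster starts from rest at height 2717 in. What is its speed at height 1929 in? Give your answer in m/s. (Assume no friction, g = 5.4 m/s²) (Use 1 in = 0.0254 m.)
Convert to SI: h₁−h₂ = 20.0152 m
mgh₁ = mgh₂ + ½mv² ⇒ v = √(2g(h₁−h₂)) = √(2·5.4·20.0152) = 14.7 m/s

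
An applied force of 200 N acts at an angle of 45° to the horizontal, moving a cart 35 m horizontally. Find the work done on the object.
W = F·d·cosθ = (200)(35)cos(45°) = 4950 J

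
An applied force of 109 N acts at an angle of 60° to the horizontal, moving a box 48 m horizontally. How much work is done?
W = F·d·cosθ = (109)(48)cos(60°) = 2616 J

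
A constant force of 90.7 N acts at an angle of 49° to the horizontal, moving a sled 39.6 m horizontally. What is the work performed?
W = F·d·cosθ = (90.7)(39.6)cos(49°) = 2356 J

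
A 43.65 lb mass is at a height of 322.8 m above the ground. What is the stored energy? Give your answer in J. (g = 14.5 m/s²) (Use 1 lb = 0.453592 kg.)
Convert to SI: m = 19.7993 kg, h = 322.8 m
PE = mgh = (19.7993)(14.5)(322.8) = 92670 J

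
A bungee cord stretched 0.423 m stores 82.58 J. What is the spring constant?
k = 2·PE/x² = 2·82.58/(0.423)² = 923.0 N/m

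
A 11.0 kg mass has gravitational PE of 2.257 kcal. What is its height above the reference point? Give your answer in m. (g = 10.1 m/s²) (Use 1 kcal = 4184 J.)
Convert to SI: m = 11.0 kg, PE = 9443.29 J
h = PE/(mg) = 9443.29/(11.0·10.1) = 85.0 m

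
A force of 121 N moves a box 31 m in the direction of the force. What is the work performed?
W = F·d = (121)(31) = 3751 J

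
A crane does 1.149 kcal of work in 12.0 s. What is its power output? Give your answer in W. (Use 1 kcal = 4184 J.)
Convert to SI: W = 4807.42 J, t = 12.0 s
P = W/t = 4807.42/12.0 = 400.6 W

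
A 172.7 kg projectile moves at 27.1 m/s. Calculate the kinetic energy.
KE = ½mv² = ½(172.7)(27.1)² = 63420 J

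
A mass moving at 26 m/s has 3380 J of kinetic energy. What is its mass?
m = 2·KE/v² = 2·3380/(26)² = 10.0 kg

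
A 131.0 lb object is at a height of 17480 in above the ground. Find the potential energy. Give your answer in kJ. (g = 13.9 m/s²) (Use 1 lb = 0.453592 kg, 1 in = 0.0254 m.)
Convert to SI: m = 59.4206 kg, h = 443.992 m
PE = mgh = (59.4206)(13.9)(443.992) = 366713 J = 366.7 kJ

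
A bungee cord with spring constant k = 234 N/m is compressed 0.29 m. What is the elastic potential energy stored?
PE = ½kx² = ½(234)(0.29)² = 9.84 J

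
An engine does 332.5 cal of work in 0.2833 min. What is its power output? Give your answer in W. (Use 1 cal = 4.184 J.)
Convert to SI: W = 1391.18 J, t = 16.998 s
P = W/t = 1391.18/16.998 = 81.84 W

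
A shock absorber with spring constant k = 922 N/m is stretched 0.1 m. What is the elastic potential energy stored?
PE = ½kx² = ½(922)(0.1)² = 4.61 J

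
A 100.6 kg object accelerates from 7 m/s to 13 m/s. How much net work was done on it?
W = ΔKE = ½m(v₂² − v₁²) = ½(100.6)(13² − 7²) = 6036.0 J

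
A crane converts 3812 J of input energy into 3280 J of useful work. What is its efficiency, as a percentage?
η = W_out/W_in = 3280/3812 = 86.04%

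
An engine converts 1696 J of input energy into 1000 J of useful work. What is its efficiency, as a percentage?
η = W_out/W_in = 1000/1696 = 58.96%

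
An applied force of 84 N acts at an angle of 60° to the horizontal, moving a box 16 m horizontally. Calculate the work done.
W = F·d·cosθ = (84)(16)cos(60°) = 672.0 J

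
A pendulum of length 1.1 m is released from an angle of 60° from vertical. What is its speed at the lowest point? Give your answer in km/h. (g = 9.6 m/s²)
h = L(1 − cosθ) = 1.1(1 − cos60°) = 0.55 m
v = √(2gh) = √(2·9.6·0.55) = 3.24962 m/s = 11.7 km/h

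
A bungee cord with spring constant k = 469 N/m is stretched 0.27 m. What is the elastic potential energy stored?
PE = ½kx² = ½(469)(0.27)² = 17.1 J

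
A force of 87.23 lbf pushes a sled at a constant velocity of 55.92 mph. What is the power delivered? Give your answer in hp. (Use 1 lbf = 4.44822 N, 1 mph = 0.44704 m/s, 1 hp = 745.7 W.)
Convert to SI: F = 388.018 N, v = 24.9985 m/s
P = Fv = (388.018)(24.9985) = 9699.86 W = 13.01 hp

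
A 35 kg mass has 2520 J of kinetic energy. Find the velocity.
v = √(2·KE/m) = √(2·2520/35) = 12.0 m/s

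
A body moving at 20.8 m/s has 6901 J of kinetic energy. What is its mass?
m = 2·KE/v² = 2·6901/(20.8)² = 31.9 kg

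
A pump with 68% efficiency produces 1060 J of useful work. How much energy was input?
W_in = W_out/η = 1060/0.68 = 1559 J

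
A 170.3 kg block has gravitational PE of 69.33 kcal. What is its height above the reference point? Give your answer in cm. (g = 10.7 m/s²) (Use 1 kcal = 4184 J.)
Convert to SI: m = 170.3 kg, PE = 290077 J
h = PE/(mg) = 290077/(170.3·10.7) = 159.19 m = 15920 cm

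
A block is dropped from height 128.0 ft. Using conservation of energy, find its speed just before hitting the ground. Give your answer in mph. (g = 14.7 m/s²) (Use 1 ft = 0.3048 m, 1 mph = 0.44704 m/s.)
Convert to SI: h = 39.0144 m
mgh = ½mv² ⇒ v = √(2gh) = √(2·14.7·39.0144) = 33.8677 m/s = 75.76 mph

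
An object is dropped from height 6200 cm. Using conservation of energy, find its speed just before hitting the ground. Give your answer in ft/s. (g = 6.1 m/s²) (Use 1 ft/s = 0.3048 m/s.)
Convert to SI: h = 62.0 m
mgh = ½mv² ⇒ v = √(2gh) = √(2·6.1·62.0) = 27.5027 m/s = 90.23 ft/s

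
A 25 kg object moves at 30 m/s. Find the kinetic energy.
KE = ½mv² = ½(25)(30)² = 11250.0 J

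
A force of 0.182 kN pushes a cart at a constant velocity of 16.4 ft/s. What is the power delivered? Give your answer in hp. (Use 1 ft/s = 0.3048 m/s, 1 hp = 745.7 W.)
Convert to SI: F = 182.0 N, v = 4.99872 m/s
P = Fv = (182.0)(4.99872) = 909.767 W = 1.22 hp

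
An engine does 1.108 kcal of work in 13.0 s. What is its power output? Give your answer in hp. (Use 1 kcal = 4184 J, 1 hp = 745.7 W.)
Convert to SI: W = 4635.87 J, t = 13.0 s
P = W/t = 4635.87/13.0 = 356.606 W = 0.4782 hp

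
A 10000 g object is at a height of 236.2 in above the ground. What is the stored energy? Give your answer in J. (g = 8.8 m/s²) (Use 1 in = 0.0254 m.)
Convert to SI: m = 10.0 kg, h = 5.99948 m
PE = mgh = (10.0)(8.8)(5.99948) = 528.0 J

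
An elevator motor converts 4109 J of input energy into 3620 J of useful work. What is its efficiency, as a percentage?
η = W_out/W_in = 3620/4109 = 88.1%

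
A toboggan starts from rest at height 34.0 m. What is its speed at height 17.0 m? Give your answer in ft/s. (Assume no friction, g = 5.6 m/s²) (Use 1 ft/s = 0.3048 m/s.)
mgh₁ = mgh₂ + ½mv² ⇒ v = √(2g(h₁−h₂)) = √(2·5.6·17.0) = 13.7986 m/s = 45.27 ft/s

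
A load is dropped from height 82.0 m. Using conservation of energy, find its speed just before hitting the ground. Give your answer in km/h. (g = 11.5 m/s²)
mgh = ½mv² ⇒ v = √(2gh) = √(2·11.5·82.0) = 43.4281 m/s = 156.3 km/h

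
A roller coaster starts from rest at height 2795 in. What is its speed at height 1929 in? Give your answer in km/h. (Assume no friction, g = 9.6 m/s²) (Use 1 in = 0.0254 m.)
Convert to SI: h₁−h₂ = 21.9964 m
mgh₁ = mgh₂ + ½mv² ⇒ v = √(2g(h₁−h₂)) = √(2·9.6·21.9964) = 20.5507 m/s = 73.98 km/h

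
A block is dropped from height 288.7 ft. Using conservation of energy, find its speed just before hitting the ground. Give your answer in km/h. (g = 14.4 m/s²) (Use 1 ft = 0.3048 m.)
Convert to SI: h = 87.9958 m
mgh = ½mv² ⇒ v = √(2gh) = √(2·14.4·87.9958) = 50.3416 m/s = 181.2 km/h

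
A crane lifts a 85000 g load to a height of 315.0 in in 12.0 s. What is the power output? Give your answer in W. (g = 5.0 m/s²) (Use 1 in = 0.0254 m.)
Convert to SI: m = 85.0 kg, h = 8.001 m, t = 12.0 s
P = mgh/t = (85.0)(5.0)(8.001)/12.0 = 283.4 W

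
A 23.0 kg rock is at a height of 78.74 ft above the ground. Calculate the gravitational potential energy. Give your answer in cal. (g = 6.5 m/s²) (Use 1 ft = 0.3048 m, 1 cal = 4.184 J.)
Convert to SI: m = 23.0 kg, h = 24.0 m
PE = mgh = (23.0)(6.5)(24.0) = 3587.99 J = 857.6 cal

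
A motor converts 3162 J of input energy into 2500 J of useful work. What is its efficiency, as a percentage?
η = W_out/W_in = 2500/3162 = 79.06%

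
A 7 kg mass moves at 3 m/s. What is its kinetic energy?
KE = ½mv² = ½(7)(3)² = 31.5 J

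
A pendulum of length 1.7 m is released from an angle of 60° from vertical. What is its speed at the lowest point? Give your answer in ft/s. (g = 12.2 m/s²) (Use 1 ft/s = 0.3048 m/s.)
h = L(1 − cosθ) = 1.7(1 − cos60°) = 0.85 m
v = √(2gh) = √(2·12.2·0.85) = 4.55412 m/s = 14.94 ft/s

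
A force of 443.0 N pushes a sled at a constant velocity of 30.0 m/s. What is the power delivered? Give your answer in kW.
P = Fv = (443.0)(30.0) = 13290.0 W = 13.29 kW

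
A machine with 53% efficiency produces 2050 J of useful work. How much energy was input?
W_in = W_out/η = 2050/0.53 = 3868 J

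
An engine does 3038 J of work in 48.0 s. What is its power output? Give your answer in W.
P = W/t = 3038.0/48.0 = 63.29 W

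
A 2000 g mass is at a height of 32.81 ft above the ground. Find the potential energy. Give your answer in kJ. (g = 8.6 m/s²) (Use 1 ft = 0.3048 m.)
Convert to SI: m = 2.0 kg, h = 10.0005 m
PE = mgh = (2.0)(8.6)(10.0005) = 172.008 J = 0.172 kJ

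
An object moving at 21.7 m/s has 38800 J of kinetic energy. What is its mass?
m = 2·KE/v² = 2·38800/(21.7)² = 164.8 kg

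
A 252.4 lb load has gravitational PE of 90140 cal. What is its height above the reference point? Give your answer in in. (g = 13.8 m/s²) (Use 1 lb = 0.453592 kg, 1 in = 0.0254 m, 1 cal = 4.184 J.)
Convert to SI: m = 114.487 kg, PE = 377146 J
h = PE/(mg) = 377146/(114.487·13.8) = 238.713 m = 9398 in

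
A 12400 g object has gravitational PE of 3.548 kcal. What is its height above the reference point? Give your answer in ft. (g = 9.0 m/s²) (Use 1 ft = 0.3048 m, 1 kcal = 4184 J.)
Convert to SI: m = 12.4 kg, PE = 14844.8 J
h = PE/(mg) = 14844.8/(12.4·9.0) = 133.018 m = 436.4 ft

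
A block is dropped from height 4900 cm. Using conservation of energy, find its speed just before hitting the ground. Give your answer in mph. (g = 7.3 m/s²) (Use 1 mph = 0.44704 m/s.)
Convert to SI: h = 49.0 m
mgh = ½mv² ⇒ v = √(2gh) = √(2·7.3·49.0) = 26.747 m/s = 59.83 mph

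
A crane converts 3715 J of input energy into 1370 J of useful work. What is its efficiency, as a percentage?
η = W_out/W_in = 1370/3715 = 36.88%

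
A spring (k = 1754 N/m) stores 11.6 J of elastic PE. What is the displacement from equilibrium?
x = √(2·PE/k) = √(2·11.6/1754) = 0.115 m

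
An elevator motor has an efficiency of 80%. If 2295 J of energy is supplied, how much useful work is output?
W_out = η·W_in = 0.8·2295 = 1836.0 J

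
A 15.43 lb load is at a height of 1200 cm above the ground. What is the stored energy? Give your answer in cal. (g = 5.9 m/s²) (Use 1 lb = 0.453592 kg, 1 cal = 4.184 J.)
Convert to SI: m = 6.99892 kg, h = 12.0 m
PE = mgh = (6.99892)(5.9)(12.0) = 495.524 J = 118.4 cal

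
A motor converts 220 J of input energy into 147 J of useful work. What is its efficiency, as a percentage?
η = W_out/W_in = 147/220 = 66.82%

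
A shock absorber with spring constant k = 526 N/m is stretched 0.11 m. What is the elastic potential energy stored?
PE = ½kx² = ½(526)(0.11)² = 3.182 J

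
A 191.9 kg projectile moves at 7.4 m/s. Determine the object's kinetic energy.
KE = ½mv² = ½(191.9)(7.4)² = 5254 J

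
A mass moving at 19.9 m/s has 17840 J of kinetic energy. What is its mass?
m = 2·KE/v² = 2·17840/(19.9)² = 90.1 kg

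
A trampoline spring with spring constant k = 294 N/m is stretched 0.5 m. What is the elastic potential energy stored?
PE = ½kx² = ½(294)(0.5)² = 36.75 J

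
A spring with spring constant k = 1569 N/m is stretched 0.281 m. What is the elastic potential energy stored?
PE = ½kx² = ½(1569)(0.281)² = 61.94 J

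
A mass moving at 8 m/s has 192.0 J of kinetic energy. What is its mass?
m = 2·KE/v² = 2·192.0/(8)² = 6.0 kg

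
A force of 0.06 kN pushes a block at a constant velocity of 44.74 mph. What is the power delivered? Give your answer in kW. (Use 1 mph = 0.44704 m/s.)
Convert to SI: F = 60.0 N, v = 20.0006 m/s
P = Fv = (60.0)(20.0006) = 1200.03 W = 1.2 kW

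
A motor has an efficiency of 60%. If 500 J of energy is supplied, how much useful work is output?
W_out = η·W_in = 0.6·500 = 300.0 J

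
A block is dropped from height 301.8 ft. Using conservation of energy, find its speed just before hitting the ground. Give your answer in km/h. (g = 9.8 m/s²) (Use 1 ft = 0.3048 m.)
Convert to SI: h = 91.9886 m
mgh = ½mv² ⇒ v = √(2gh) = √(2·9.8·91.9886) = 42.4615 m/s = 152.9 km/h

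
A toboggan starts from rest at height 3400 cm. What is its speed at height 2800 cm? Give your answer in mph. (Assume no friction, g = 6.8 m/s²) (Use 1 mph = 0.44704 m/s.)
Convert to SI: h₁−h₂ = 6.0 m
mgh₁ = mgh₂ + ½mv² ⇒ v = √(2g(h₁−h₂)) = √(2·6.8·6.0) = 9.03327 m/s = 20.21 mph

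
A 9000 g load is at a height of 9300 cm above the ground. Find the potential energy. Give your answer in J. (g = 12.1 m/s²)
Convert to SI: m = 9.0 kg, h = 93.0 m
PE = mgh = (9.0)(12.1)(93.0) = 10130 J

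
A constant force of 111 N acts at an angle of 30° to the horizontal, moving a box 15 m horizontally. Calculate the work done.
W = F·d·cosθ = (111)(15)cos(30°) = 1442 J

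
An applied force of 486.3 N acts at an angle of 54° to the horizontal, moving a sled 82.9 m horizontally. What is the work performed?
W = F·d·cosθ = (486.3)(82.9)cos(54°) = 23700 J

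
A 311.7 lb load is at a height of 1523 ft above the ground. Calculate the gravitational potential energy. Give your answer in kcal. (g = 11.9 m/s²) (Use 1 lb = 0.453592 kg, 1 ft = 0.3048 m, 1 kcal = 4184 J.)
Convert to SI: m = 141.385 kg, h = 464.21 m
PE = mgh = (141.385)(11.9)(464.21) = 781023 J = 186.7 kcal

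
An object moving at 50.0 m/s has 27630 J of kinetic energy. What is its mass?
m = 2·KE/v² = 2·27630/(50.0)² = 22.1 kg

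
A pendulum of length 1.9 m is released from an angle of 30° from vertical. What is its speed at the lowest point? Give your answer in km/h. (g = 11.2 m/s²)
h = L(1 − cosθ) = 1.9(1 − cos30°) = 0.254552 m
v = √(2gh) = √(2·11.2·0.254552) = 2.38788 m/s = 8.596 km/h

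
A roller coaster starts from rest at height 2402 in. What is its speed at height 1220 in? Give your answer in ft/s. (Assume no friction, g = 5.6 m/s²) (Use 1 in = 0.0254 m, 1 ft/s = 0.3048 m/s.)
Convert to SI: h₁−h₂ = 30.0228 m
mgh₁ = mgh₂ + ½mv² ⇒ v = √(2g(h₁−h₂)) = √(2·5.6·30.0228) = 18.3373 m/s = 60.16 ft/s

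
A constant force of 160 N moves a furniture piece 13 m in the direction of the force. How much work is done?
W = F·d = (160)(13) = 2080 J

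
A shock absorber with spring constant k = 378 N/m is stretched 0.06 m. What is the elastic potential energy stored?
PE = ½kx² = ½(378)(0.06)² = 0.6804 J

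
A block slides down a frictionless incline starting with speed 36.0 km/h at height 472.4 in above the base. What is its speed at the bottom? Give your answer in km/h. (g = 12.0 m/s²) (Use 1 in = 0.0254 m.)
Convert to SI: v₀ = 10.0 m/s, h = 11.999 m
½mv₀² + mgh = ½mv² ⇒ v = √(v₀² + 2gh) = √(10.0² + 2·12.0·11.999) = 19.6971 m/s = 70.91 km/h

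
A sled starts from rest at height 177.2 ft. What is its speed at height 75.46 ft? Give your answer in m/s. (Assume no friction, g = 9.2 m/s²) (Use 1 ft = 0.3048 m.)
Convert to SI: h₁−h₂ = 31.0104 m
mgh₁ = mgh₂ + ½mv² ⇒ v = √(2g(h₁−h₂)) = √(2·9.2·31.0104) = 23.89 m/s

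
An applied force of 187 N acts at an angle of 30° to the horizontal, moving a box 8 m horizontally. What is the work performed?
W = F·d·cosθ = (187)(8)cos(30°) = 1296 J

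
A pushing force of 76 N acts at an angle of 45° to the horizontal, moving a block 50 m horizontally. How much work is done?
W = F·d·cosθ = (76)(50)cos(45°) = 2687 J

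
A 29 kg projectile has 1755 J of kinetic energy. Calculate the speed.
v = √(2·KE/m) = √(2·1755/29) = 11.0 m/s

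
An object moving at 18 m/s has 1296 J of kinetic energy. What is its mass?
m = 2·KE/v² = 2·1296/(18)² = 8.0 kg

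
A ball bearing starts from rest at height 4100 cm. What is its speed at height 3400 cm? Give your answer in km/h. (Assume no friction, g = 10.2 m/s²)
Convert to SI: h₁−h₂ = 7.0 m
mgh₁ = mgh₂ + ½mv² ⇒ v = √(2g(h₁−h₂)) = √(2·10.2·7.0) = 11.9499 m/s = 43.02 km/h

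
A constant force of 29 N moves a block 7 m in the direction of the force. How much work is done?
W = F·d = (29)(7) = 203.0 J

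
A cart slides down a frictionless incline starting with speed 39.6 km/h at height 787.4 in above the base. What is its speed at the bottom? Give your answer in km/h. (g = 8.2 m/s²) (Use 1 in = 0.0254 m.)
Convert to SI: v₀ = 11.0 m/s, h = 20.0 m
½mv₀² + mgh = ½mv² ⇒ v = √(v₀² + 2gh) = √(11.0² + 2·8.2·20.0) = 21.1896 m/s = 76.28 km/h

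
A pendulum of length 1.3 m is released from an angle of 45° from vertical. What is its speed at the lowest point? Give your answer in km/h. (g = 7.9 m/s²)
h = L(1 − cosθ) = 1.3(1 − cos45°) = 0.380761 m
v = √(2gh) = √(2·7.9·0.380761) = 2.45276 m/s = 8.83 km/h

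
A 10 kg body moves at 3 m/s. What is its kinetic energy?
KE = ½mv² = ½(10)(3)² = 45.0 J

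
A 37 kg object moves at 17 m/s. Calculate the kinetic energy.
KE = ½mv² = ½(37)(17)² = 5346.5 J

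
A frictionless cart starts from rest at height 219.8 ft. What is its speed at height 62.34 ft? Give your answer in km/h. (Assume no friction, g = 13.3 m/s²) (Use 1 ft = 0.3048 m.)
Convert to SI: h₁−h₂ = 47.9938 m
mgh₁ = mgh₂ + ½mv² ⇒ v = √(2g(h₁−h₂)) = √(2·13.3·47.9938) = 35.73 m/s = 128.6 km/h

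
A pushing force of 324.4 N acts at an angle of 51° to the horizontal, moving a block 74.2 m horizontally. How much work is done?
W = F·d·cosθ = (324.4)(74.2)cos(51°) = 15150 J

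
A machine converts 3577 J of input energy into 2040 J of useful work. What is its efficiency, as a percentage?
η = W_out/W_in = 2040/3577 = 57.03%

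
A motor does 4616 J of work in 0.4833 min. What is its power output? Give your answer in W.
Convert to SI: W = 4616.0 J, t = 28.998 s
P = W/t = 4616.0/28.998 = 159.2 W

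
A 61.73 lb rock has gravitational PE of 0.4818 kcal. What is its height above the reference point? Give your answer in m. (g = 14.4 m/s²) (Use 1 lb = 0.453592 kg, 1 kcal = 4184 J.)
Convert to SI: m = 28.0002 kg, PE = 2015.85 J
h = PE/(mg) = 2015.85/(28.0002·14.4) = 5.0 m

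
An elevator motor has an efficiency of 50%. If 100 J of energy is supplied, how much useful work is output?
W_out = η·W_in = 0.5·100 = 50.0 J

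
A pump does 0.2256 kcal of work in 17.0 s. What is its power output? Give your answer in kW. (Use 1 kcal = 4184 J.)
Convert to SI: W = 943.91 J, t = 17.0 s
P = W/t = 943.91/17.0 = 55.5241 W = 0.05552 kW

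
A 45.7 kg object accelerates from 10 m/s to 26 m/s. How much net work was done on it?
W = ΔKE = ½m(v₂² − v₁²) = ½(45.7)(26² − 10²) = 13161.6 J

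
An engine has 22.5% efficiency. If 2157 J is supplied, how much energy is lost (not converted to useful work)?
W_lost = W_in(1 − η) = 2157·(1 − 0.225) = 1672 J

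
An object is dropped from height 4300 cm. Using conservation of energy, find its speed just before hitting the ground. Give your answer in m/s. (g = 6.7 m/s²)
Convert to SI: h = 43.0 m
mgh = ½mv² ⇒ v = √(2gh) = √(2·6.7·43.0) = 24.0 m/s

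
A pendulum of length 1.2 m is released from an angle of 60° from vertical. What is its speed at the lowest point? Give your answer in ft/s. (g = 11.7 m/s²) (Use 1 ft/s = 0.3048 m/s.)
h = L(1 − cosθ) = 1.2(1 − cos60°) = 0.6 m
v = √(2gh) = √(2·11.7·0.6) = 3.747 m/s = 12.29 ft/s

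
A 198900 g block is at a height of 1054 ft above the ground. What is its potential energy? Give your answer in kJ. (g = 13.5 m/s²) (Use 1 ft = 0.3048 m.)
Convert to SI: m = 198.9 kg, h = 321.259 m
PE = mgh = (198.9)(13.5)(321.259) = 862629 J = 862.6 kJ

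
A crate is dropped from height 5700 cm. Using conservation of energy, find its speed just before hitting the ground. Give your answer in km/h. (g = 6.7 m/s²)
Convert to SI: h = 57.0 m
mgh = ½mv² ⇒ v = √(2gh) = √(2·6.7·57.0) = 27.6369 m/s = 99.49 km/h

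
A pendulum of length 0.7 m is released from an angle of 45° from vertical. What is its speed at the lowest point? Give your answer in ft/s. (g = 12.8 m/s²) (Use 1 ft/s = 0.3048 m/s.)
h = L(1 − cosθ) = 0.7(1 − cos45°) = 0.205025 m
v = √(2gh) = √(2·12.8·0.205025) = 2.29099 m/s = 7.516 ft/s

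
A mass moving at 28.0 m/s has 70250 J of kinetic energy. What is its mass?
m = 2·KE/v² = 2·70250/(28.0)² = 179.2 kg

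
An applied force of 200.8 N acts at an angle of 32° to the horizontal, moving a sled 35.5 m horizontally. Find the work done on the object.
W = F·d·cosθ = (200.8)(35.5)cos(32°) = 6045 J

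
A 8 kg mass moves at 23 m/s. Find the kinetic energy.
KE = ½mv² = ½(8)(23)² = 2116.0 J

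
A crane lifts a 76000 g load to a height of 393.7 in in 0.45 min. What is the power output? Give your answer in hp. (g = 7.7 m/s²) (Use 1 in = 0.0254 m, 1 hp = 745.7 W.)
Convert to SI: m = 76.0 kg, h = 9.99998 m, t = 27.0 s
P = mgh/t = (76.0)(7.7)(9.99998)/27.0 = 216.74 W = 0.2907 hp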